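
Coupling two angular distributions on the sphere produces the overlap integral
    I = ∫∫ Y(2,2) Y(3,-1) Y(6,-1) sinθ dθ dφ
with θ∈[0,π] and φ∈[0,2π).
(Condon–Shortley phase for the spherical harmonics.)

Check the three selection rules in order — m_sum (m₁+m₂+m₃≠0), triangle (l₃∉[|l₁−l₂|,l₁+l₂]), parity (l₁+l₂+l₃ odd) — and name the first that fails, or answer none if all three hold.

triangle

m₁+m₂+m₃ = 2 − 1 − 1 = 0  ✓
triangle: |2−3|=1 ≤ l₃=6 ≤ 2+3=5  ✗
parity: l₁+l₂+l₃ = 11 is odd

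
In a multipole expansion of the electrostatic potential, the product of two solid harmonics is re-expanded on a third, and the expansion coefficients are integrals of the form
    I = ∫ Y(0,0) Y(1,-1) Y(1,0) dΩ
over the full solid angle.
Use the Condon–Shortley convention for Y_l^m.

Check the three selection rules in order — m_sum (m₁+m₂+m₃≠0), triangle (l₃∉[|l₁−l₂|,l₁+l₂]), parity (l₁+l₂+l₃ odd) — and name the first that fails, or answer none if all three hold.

azimuthal sum: 0 − 1 + 0 = -1  ✗
1 ≤ 1 ≤ 1 (triangle on l)
L = 0 + 1 + 1 = 2 (even)

m_sum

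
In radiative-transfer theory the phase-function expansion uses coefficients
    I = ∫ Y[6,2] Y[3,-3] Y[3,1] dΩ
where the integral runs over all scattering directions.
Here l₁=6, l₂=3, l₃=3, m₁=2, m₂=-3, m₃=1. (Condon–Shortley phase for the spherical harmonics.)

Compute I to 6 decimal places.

Checks pass: Σm=0; 12 even; l₃=3∈[3,9].
(2·6+1)(2·3+1)(2·3+1) = 637
Δ: 6! 6! 0! / 13! → 1/12012
sum: t=3:−1/1296 = -1/1296
3j²(6 3 3; 0 0 0) = Δ·Π!·Σ² = 100/3003  (sign +1)
sum: t=0:+1/34560 = 1/34560
3j²(6 3 3; 2 -3 1) = Δ·Π!·Σ² = 1/429  (sign +1)
combine: 4πI² = 637·100/3003·1/429 = 700/14157
take √, sign +1: I = 0.06272757

0.062728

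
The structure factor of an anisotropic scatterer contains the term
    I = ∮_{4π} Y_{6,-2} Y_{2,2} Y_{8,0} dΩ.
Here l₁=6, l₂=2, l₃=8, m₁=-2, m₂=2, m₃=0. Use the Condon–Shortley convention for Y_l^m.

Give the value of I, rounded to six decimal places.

m-sum 0 ✓  L=16 even ✓  4≤8≤8 ✓
Π(2lᵢ+1) = 13×5×17 = 1105
triangle coeff Δ(6,2,8) = 1/30940
Σ_t [0,0]: t=0:+1/2073600 = 1/2073600
(3j)²=28/1105 [(6 2 8; 0 0 0)], sign=+1
Σ_t [0,0]: t=0:+1/23224320 = 1/23224320
(3j)²=1/442 [(6 2 8; -2 2 0)], sign=+1
⇒ 4πI² = 14/221
I = (+1)√(14/221/(4π)) = 0.07100075

0.071001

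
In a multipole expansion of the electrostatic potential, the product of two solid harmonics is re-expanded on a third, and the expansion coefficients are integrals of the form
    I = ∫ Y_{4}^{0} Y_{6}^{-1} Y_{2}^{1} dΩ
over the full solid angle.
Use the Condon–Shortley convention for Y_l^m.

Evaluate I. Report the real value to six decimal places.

Checks pass: Σm=0; 12 even; l₃=2∈[2,10].
(2·4+1)(2·6+1)(2·2+1) = 585
Δ: 8! 0! 4! / 13! → 1/6435
sum: t=4:+1/2304 = 1/2304
3j²(4 6 2; 0 0 0) = Δ·Π!·Σ² = 5/143  (sign +1)
sum: t=4:+1/3456 = 1/3456
3j²(4 6 2; 0 -1 1) = Δ·Π!·Σ² = 35/1287  (sign -1)
combine: 4πI² = 585·5/143·35/1287 = 875/1573
take √, sign -1: I = -0.21039467

-0.210395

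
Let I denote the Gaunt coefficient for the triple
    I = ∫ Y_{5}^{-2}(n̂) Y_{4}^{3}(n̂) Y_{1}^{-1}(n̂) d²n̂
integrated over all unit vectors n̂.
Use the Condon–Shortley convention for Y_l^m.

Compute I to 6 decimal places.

0.085055

Rules hold: Σm=0, L=10 even, 1≤1≤9.
N = 11·9·3 = 297
Δ = 8!·2!·0!/11! = 1/495
Racah Σ t=4..4: t=4:+1/576 = 1/576
⇒ 3j(5 4 1; 0 0 0)² = 5/99, sgn -1
Racah Σ t=7..7: t=7:−1/10080 = -1/10080
⇒ 3j(5 4 1; -2 3 -1)² = 1/165, sgn -1
4πI² = N·(3j₀)²·(3jₘ)² = 1/11
I = +1·√(0.0909091/4π) = 0.08505478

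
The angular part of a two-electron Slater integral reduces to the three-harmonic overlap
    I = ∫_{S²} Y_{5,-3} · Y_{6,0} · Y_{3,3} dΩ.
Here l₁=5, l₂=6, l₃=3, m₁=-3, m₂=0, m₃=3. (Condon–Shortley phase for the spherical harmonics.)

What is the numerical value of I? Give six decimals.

m-sum 0 ✓  L=14 even ✓  1≤3≤11 ✓
Π(2lᵢ+1) = 11×13×7 = 1001
triangle coeff Δ(5,6,3) = 1/675675
Σ_t [3,5]: t=3:−1/8640 t=4:+1/2304 t=5:−1/8640 = 7/34560
(3j)²=7/429 [(5 6 3; 0 0 0)], sign=-1
Σ_t [6,6]: t=6:+1/69120 = 1/69120
(3j)²=4/429 [(5 6 3; -3 0 3)], sign=+1
⇒ 4πI² = 196/1287
I = (-1)√(196/1287/(4π)) = -0.11008644

-0.110086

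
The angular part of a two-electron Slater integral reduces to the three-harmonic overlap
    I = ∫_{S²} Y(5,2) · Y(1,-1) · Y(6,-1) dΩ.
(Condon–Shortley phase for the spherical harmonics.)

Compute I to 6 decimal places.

-0.129207

Checks pass: Σm=0; 12 even; l₃=6∈[4,6].
(2·5+1)(2·1+1)(2·6+1) = 429
Δ: 0! 10! 2! / 13! → 1/858
sum: t=0:+1/14400 = 1/14400
3j²(5 1 6; 0 0 0) = Δ·Π!·Σ² = 6/143  (sign +1)
sum: t=0:+1/60480 = 1/60480
3j²(5 1 6; 2 -1 -1) = Δ·Π!·Σ² = 5/429  (sign -1)
combine: 4πI² = 429·6/143·5/429 = 30/143
take √, sign -1: I = -0.12920749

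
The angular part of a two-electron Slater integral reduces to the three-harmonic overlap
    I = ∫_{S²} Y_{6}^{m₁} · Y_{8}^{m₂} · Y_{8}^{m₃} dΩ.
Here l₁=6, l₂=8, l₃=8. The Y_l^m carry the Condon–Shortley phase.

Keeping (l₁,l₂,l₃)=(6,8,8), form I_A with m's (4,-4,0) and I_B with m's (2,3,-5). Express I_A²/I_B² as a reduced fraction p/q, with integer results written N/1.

396/4459

Same 6,8,8: normalisation and zero-m 3j drop out of the ratio.
A: Δ: 6! 6! 10! / 23! → 1/13742520792; sum: t=0:+1/597196800 t=1:−1/435456000 t=2:+1/2786918400 = -11/41803776000; 3j²(6 8 8; 4 -4 0) = Δ·Π!·Σ² = 66/96577  (sign -1)
B: Δ: 6! 6! 10! / 23! → 1/13742520792; sum: t=1:−1/15676416000 t=2:+1/836075520 t=3:−1/348364800 t=4:+1/1045094400 = -7/8957952000; 3j²(6 8 8; 2 3 -5) = Δ·Π!·Σ² = 343/44574  (sign +1)
I_A²/I_B² = (66/96577)/(343/44574) = 396/4459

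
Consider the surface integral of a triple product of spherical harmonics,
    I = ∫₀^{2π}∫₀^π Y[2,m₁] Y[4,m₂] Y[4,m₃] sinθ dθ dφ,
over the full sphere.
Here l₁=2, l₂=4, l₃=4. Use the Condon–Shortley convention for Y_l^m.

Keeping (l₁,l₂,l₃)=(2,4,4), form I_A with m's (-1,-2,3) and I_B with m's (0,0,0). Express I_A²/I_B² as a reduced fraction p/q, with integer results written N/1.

21/16

l's match ⇒ only the (l;m) 3-j factors differ between A and B.
A: triangle coeff Δ(2,4,4) = 1/13860; Σ_t [1,2]: t=1:−1/240 t=2:+1/1440 = -1/288; (3j)²=5/132 [(2 4 4; -1 -2 3)], sign=+1
B: triangle coeff Δ(2,4,4) = 1/13860; Σ_t [0,2]: t=0:+1/192 t=1:−1/36 t=2:+1/192 = -5/288; (3j)²=20/693 [(2 4 4; 0 0 0)], sign=-1
I_A²/I_B² = (5/132)/(20/693) = 21/16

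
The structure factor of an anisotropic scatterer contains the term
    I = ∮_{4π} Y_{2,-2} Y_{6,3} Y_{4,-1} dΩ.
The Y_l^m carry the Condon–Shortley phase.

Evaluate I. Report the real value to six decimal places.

-0.178526

m-sum 0 ✓  L=12 even ✓  4≤4≤8 ✓
Π(2lᵢ+1) = 5×13×9 = 585
triangle coeff Δ(2,6,4) = 1/6435
Σ_t [2,2]: t=2:+1/2304 = 1/2304
(3j)²=5/143 [(2 6 4; 0 0 0)], sign=+1
Σ_t [4,4]: t=4:+1/17280 = 1/17280
(3j)²=14/715 [(2 6 4; -2 3 -1)], sign=-1
⇒ 4πI² = 630/1573
I = (-1)√(630/1573/(4π)) = -0.17852580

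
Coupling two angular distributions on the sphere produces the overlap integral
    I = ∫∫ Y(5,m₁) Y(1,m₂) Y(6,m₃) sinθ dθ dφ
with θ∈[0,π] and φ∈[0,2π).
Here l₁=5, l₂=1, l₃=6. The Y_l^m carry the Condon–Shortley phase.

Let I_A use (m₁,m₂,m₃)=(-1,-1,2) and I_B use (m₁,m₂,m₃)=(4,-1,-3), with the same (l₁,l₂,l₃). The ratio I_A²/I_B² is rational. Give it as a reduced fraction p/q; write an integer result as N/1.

28/3

Same 5,1,6: normalisation and zero-m 3j drop out of the ratio.
A: Δ: 0! 10! 2! / 13! → 1/858; sum: t=0:+1/34560 = 1/34560; 3j²(5 1 6; -1 -1 2) = Δ·Π!·Σ² = 14/429  (sign +1)
B: Δ: 0! 10! 2! / 13! → 1/858; sum: t=0:+1/725760 = 1/725760; 3j²(5 1 6; 4 -1 -3) = Δ·Π!·Σ² = 1/286  (sign -1)
I_A²/I_B² = (14/429)/(1/286) = 28/3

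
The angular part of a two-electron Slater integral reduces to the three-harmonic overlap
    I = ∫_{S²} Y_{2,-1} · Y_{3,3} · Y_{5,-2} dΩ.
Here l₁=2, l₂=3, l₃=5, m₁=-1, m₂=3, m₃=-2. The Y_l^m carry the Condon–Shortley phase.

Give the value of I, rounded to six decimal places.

0.063396

m-sum 0 ✓  L=10 even ✓  1≤5≤5 ✓
Π(2lᵢ+1) = 5×7×11 = 385
triangle coeff Δ(2,3,5) = 1/2310
Σ_t [0,0]: t=0:+1/144 = 1/144
(3j)²=10/231 [(2 3 5; 0 0 0)], sign=-1
Σ_t [0,0]: t=0:+1/4320 = 1/4320
(3j)²=1/330 [(2 3 5; -1 3 -2)], sign=-1
⇒ 4πI² = 5/99
I = (+1)√(5/99/(4π)) = 0.06339609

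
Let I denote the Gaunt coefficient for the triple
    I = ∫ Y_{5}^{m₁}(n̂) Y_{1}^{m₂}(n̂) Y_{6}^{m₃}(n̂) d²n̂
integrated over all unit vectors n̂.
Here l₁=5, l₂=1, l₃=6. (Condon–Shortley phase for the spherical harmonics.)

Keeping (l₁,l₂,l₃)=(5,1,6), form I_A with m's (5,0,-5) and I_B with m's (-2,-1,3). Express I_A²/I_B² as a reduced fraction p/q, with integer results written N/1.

11/36

Shared (l₁,l₂,l₃)=(5,1,6): N and (l;000)² cancel in I_A²/I_B².
A: Δ = 0!·10!·2!/13! = 1/858; Racah Σ t=0..0: t=0:+1/3628800 = 1/3628800; ⇒ 3j(5 1 6; 5 0 -5)² = 1/78, sgn -1
B: Δ = 0!·10!·2!/13! = 1/858; Racah Σ t=0..0: t=0:+1/60480 = 1/60480; ⇒ 3j(5 1 6; -2 -1 3)² = 6/143, sgn -1
I_A²/I_B² = (1/78)/(6/143) = 11/36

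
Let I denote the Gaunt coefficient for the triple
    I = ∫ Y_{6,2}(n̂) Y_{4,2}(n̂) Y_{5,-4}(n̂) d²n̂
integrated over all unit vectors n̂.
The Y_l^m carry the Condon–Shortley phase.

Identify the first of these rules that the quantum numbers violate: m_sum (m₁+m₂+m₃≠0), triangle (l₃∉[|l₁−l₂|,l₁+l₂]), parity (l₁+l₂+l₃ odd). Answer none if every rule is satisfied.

parity

azimuthal sum: 2 + 2 − 4 = 0  ✓
2 ≤ 5 ≤ 10 (triangle on l)  ✓
L = 6 + 4 + 5 = 15 (odd)  ✗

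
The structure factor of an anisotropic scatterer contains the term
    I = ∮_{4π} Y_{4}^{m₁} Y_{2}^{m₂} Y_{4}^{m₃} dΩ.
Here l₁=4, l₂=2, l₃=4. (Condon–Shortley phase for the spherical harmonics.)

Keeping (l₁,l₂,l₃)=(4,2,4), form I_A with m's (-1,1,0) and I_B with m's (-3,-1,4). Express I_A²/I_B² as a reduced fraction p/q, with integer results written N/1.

5/98

Same 4,2,4: normalisation and zero-m 3j drop out of the ratio.
A: Δ: 2! 6! 2! / 11! → 1/13860; sum: t=1:−1/96 t=2:+1/72 = 1/288; 3j²(4 2 4; -1 1 0) = Δ·Π!·Σ² = 1/462  (sign +1)
B: Δ: 2! 6! 2! / 11! → 1/13860; sum: t=1:−1/1440 = -1/1440; 3j²(4 2 4; -3 -1 4) = Δ·Π!·Σ² = 7/165  (sign -1)
I_A²/I_B² = (1/462)/(7/165) = 5/98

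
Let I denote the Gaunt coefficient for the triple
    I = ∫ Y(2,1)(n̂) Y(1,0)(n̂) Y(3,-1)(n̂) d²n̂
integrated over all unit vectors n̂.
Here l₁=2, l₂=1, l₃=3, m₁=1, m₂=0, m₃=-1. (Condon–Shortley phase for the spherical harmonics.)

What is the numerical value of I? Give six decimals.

-0.233597

m-sum 0 ✓  L=6 even ✓  1≤3≤3 ✓
Π(2lᵢ+1) = 5×3×7 = 105
triangle coeff Δ(2,1,3) = 1/105
Σ_t [0,0]: t=0:+1/4 = 1/4
(3j)²=3/35 [(2 1 3; 0 0 0)], sign=-1
Σ_t [0,0]: t=0:+1/6 = 1/6
(3j)²=8/105 [(2 1 3; 1 0 -1)], sign=+1
⇒ 4πI² = 24/35
I = (-1)√(24/35/(4π)) = -0.23359668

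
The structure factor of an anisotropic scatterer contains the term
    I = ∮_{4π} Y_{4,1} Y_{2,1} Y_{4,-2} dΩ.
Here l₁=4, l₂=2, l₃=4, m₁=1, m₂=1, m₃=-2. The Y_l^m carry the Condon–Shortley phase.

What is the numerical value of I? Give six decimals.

0.127700

Checks pass: Σm=0; 10 even; l₃=4∈[2,6].
(2·4+1)(2·2+1)(2·4+1) = 405
Δ: 2! 6! 2! / 11! → 1/13860
sum: t=0:+1/192 t=1:−1/36 t=2:+1/192 = -5/288
3j²(4 2 4; 0 0 0) = Δ·Π!·Σ² = 20/693  (sign -1)
sum: t=1:−1/96 t=2:+1/240 = -1/160
3j²(4 2 4; 1 1 -2) = Δ·Π!·Σ² = 27/1540  (sign -1)
combine: 4πI² = 405·20/693·27/1540 = 1215/5929
take √, sign +1: I = 0.12770047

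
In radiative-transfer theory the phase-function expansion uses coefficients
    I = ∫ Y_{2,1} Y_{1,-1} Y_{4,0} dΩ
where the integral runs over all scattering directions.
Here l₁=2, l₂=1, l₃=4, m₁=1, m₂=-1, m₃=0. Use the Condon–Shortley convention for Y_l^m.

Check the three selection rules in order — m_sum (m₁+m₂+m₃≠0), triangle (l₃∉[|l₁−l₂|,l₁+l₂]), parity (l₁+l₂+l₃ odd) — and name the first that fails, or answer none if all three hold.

triangle

m₁+m₂+m₃ = 1 − 1 + 0 = 0  ✓
triangle: |2−1|=1 ≤ l₃=4 ≤ 2+1=3  ✗
parity: l₁+l₂+l₃ = 7 is odd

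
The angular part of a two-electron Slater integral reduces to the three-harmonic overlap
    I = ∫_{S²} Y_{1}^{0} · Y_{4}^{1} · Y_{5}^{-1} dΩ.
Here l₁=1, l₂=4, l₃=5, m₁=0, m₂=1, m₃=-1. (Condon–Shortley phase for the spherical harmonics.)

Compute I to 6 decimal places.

Rules hold: Σm=0, L=10 even, 3≤5≤5.
N = 3·9·11 = 297
Δ = 0!·2!·8!/11! = 1/495
Racah Σ t=0..0: t=0:+1/576 = 1/576
⇒ 3j(1 4 5; 0 0 0)² = 5/99, sgn -1
Racah Σ t=0..0: t=0:+1/720 = 1/720
⇒ 3j(1 4 5; 0 1 -1)² = 8/165, sgn +1
4πI² = N·(3j₀)²·(3jₘ)² = 8/11
I = -1·√(0.727273/4π) = -0.24057125

-0.240571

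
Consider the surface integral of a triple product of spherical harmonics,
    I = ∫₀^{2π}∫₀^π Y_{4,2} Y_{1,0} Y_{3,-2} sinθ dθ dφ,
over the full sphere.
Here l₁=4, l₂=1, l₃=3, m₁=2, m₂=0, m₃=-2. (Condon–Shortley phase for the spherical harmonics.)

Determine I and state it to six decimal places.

Rules hold: Σm=0, L=8 even, 3≤3≤5.
N = 9·3·7 = 189
Δ = 2!·6!·0!/9! = 1/252
Racah Σ t=1..1: t=1:−1/36 = -1/36
⇒ 3j(4 1 3; 0 0 0)² = 4/63, sgn +1
Racah Σ t=1..1: t=1:−1/120 = -1/120
⇒ 3j(4 1 3; 2 0 -2)² = 1/21, sgn +1
4πI² = N·(3j₀)²·(3jₘ)² = 4/7
I = +1·√(0.571429/4π) = 0.21324362

0.213244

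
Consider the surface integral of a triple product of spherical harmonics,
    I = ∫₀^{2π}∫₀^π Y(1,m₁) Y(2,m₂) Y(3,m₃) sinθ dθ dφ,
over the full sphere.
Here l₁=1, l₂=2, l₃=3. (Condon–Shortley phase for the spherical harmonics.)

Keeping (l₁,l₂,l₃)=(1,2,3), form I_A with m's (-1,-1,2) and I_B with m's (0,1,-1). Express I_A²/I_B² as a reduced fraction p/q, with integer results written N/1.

5/4

Same 1,2,3: normalisation and zero-m 3j drop out of the ratio.
A: Δ: 0! 2! 4! / 7! → 1/105; sum: t=0:+1/12 = 1/12; 3j²(1 2 3; -1 -1 2) = Δ·Π!·Σ² = 2/21  (sign -1)
B: Δ: 0! 2! 4! / 7! → 1/105; sum: t=0:+1/6 = 1/6; 3j²(1 2 3; 0 1 -1) = Δ·Π!·Σ² = 8/105  (sign +1)
I_A²/I_B² = (2/21)/(8/105) = 5/4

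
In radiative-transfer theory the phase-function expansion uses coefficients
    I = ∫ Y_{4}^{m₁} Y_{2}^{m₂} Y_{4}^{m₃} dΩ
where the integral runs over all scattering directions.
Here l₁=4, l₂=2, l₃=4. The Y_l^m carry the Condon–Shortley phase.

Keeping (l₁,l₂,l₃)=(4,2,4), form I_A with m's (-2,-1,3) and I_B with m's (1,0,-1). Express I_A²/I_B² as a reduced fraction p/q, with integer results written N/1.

525/289

l's match ⇒ only the (l;m) 3-j factors differ between A and B.
A: triangle coeff Δ(4,2,4) = 1/13860; Σ_t [0,1]: t=0:+1/1440 t=1:−1/240 = -1/288; (3j)²=5/132 [(4 2 4; -2 -1 3)], sign=+1
B: triangle coeff Δ(4,2,4) = 1/13860; Σ_t [0,2]: t=0:+1/144 t=1:−1/48 t=2:+1/480 = -17/1440; (3j)²=289/13860 [(4 2 4; 1 0 -1)], sign=+1
I_A²/I_B² = (5/132)/(289/13860) = 525/289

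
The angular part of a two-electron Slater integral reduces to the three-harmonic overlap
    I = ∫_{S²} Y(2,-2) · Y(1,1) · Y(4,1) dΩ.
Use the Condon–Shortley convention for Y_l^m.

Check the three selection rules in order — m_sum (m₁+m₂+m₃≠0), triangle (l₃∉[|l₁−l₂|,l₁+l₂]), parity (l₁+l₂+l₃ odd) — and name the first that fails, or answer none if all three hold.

triangle

azimuthal sum: -2 + 1 + 1 = 0  ✓
1 ≤ 4 ≤ 3 (triangle on l)  ✗
L = 2 + 1 + 4 = 7 (odd)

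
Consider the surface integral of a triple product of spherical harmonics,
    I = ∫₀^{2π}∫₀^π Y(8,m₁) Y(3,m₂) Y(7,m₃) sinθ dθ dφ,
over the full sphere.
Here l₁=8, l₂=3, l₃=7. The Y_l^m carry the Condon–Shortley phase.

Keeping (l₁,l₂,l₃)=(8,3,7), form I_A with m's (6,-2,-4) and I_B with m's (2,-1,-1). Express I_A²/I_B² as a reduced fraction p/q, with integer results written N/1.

4459/2738

Same 8,3,7: normalisation and zero-m 3j drop out of the ratio.
A: Δ: 4! 12! 2! / 19! → 1/5290740; sum: t=0:+1/174182400 t=1:−1/479001600 = 1/273715200; 3j²(8 3 7; 6 -2 -4) = Δ·Π!·Σ² = 49/3876  (sign -1)
B: Δ: 4! 12! 2! / 19! → 1/5290740; sum: t=0:+1/24883200 t=1:−1/3628800 t=2:+1/7741440 = -37/348364800; 3j²(8 3 7; 2 -1 -1) = Δ·Π!·Σ² = 1369/176358  (sign -1)
I_A²/I_B² = (49/3876)/(1369/176358) = 4459/2738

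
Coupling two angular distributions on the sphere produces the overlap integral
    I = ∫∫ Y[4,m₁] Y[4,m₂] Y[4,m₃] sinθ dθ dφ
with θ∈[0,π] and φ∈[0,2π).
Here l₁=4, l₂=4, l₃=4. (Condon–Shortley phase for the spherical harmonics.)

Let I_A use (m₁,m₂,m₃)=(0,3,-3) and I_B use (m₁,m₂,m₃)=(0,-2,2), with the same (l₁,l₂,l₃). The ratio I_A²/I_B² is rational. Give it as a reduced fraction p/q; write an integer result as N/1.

Shared (l₁,l₂,l₃)=(4,4,4): N and (l;000)² cancel in I_A²/I_B².
A: Δ = 4!·4!·4!/13! = 1/450450; Racah Σ t=3..4: t=3:−1/864 t=4:+1/3456 = -1/1152; ⇒ 3j(4 4 4; 0 3 -3)² = 7/286, sgn +1
B: Δ = 4!·4!·4!/13! = 1/450450; Racah Σ t=0..2: t=0:+1/2304 t=1:−1/216 t=2:+1/384 = -11/6912; ⇒ 3j(4 4 4; 0 -2 2)² = 11/1638, sgn -1
I_A²/I_B² = (7/286)/(11/1638) = 441/121

441/121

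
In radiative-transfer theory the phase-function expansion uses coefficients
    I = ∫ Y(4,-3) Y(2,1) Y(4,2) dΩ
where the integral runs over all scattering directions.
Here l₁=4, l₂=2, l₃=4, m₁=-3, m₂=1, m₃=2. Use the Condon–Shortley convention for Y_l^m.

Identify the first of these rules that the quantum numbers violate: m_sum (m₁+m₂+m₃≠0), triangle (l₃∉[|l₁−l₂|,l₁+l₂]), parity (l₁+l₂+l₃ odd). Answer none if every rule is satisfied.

Σmᵢ = 0  ✓
l₃∈[|l₁−l₂|,l₁+l₂]=[2,6], have l₃=4  ✓
Σlᵢ = 10 ⇒ even  ✓

none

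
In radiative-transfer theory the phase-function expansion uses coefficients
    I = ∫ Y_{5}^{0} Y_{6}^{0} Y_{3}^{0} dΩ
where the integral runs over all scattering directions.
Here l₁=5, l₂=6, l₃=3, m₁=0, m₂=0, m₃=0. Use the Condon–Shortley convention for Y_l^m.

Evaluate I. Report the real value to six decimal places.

Checks pass: Σm=0; 14 even; l₃=3∈[1,11].
(2·5+1)(2·6+1)(2·3+1) = 1001
Δ: 8! 2! 4! / 15! → 1/675675
sum: t=3:−1/8640 t=4:+1/2304 t=5:−1/8640 = 7/34560
3j²(5 6 3; 0 0 0) = Δ·Π!·Σ² = 7/429  (sign -1)
(m-triple is (0,0,0) — same symbol as above.)
combine: 4πI² = 1001·7/429·7/429 = 343/1287
take √, sign +1: I = 0.14563067

0.145631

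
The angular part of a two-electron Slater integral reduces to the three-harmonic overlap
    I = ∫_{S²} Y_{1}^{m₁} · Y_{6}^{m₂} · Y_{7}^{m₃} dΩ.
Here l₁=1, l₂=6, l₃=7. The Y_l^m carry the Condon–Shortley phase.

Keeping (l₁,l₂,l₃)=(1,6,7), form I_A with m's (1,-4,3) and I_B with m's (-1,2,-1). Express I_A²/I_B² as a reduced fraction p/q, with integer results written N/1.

2/5

Shared (l₁,l₂,l₃)=(1,6,7): N and (l;000)² cancel in I_A²/I_B².
A: Δ = 0!·2!·12!/15! = 1/1365; Racah Σ t=0..0: t=0:+1/14515200 = 1/14515200; ⇒ 3j(1 6 7; 1 -4 3)² = 2/455, sgn +1
B: Δ = 0!·2!·12!/15! = 1/1365; Racah Σ t=0..0: t=0:+1/1935360 = 1/1935360; ⇒ 3j(1 6 7; -1 2 -1)² = 1/91, sgn +1
I_A²/I_B² = (2/455)/(1/91) = 2/5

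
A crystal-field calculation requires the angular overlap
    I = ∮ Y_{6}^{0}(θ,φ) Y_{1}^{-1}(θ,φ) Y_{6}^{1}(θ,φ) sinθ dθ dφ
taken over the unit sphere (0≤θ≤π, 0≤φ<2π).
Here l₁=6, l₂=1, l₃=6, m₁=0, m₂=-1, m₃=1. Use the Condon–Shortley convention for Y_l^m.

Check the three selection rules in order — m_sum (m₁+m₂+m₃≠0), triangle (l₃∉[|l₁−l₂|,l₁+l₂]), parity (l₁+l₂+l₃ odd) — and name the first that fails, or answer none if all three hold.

azimuthal sum: 0 − 1 + 1 = 0  ✓
5 ≤ 6 ≤ 7 (triangle on l)  ✓
L = 6 + 1 + 6 = 13 (odd)  ✗

parity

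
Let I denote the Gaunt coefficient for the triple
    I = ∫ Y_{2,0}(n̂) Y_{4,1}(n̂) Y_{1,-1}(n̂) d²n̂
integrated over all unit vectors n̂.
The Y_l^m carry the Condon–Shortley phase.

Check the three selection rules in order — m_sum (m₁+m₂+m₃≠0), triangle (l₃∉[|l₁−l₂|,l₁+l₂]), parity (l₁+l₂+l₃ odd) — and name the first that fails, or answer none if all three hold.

triangle

m₁+m₂+m₃ = 0 + 1 − 1 = 0  ✓
triangle: |2−4|=2 ≤ l₃=1 ≤ 2+4=6  ✗
parity: l₁+l₂+l₃ = 7 is odd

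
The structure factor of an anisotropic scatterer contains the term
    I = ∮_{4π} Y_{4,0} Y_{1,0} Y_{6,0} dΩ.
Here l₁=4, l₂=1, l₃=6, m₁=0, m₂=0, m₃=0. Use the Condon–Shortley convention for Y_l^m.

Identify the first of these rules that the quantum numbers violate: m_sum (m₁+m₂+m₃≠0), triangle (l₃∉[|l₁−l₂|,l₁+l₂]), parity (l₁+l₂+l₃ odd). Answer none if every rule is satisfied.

triangle

Σmᵢ = 0  ✓
l₃∈[|l₁−l₂|,l₁+l₂]=[3,5], have l₃=6  ✗
Σlᵢ = 11 ⇒ odd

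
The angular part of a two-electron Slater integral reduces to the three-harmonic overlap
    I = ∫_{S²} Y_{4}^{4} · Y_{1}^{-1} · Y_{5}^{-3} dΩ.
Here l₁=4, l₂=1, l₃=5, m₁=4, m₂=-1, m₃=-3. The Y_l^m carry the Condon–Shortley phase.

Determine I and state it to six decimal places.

Rules hold: Σm=0, L=10 even, 3≤5≤5.
N = 9·3·11 = 297
Δ = 0!·8!·2!/11! = 1/495
Racah Σ t=0..0: t=0:+1/576 = 1/576
⇒ 3j(4 1 5; 0 0 0)² = 5/99, sgn -1
Racah Σ t=0..0: t=0:+1/80640 = 1/80640
⇒ 3j(4 1 5; 4 -1 -3)² = 1/495, sgn +1
4πI² = N·(3j₀)²·(3jₘ)² = 1/33
I = -1·√(0.030303/4π) = -0.04910640

-0.049106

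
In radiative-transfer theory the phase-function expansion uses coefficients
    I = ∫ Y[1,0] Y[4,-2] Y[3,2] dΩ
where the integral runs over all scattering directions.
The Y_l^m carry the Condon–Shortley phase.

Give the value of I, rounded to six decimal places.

0.213244

Checks pass: Σm=0; 8 even; l₃=3∈[3,5].
(2·1+1)(2·4+1)(2·3+1) = 189
Δ: 2! 0! 6! / 9! → 1/252
sum: t=1:−1/36 = -1/36
3j²(1 4 3; 0 0 0) = Δ·Π!·Σ² = 4/63  (sign +1)
sum: t=1:−1/120 = -1/120
3j²(1 4 3; 0 -2 2) = Δ·Π!·Σ² = 1/21  (sign +1)
combine: 4πI² = 189·4/63·1/21 = 4/7
take √, sign +1: I = 0.21324362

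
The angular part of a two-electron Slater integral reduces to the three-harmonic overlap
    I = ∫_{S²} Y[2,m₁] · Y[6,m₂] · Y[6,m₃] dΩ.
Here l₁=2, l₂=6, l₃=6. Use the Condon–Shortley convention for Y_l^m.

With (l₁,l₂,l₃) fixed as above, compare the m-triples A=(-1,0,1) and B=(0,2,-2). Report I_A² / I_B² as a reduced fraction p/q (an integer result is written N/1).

Same 2,6,6: normalisation and zero-m 3j drop out of the ratio.
A: Δ: 2! 2! 10! / 15! → 1/90090; sum: t=1:−1/28800 t=2:+1/34560 = -1/172800; 3j²(2 6 6; -1 0 1) = Δ·Π!·Σ² = 1/1430  (sign +1)
B: Δ: 2! 2! 10! / 15! → 1/90090; sum: t=0:+1/322560 t=1:−1/30240 t=2:+1/69120 = -1/64512; 3j²(2 6 6; 0 2 -2) = Δ·Π!·Σ² = 10/1001  (sign -1)
I_A²/I_B² = (1/1430)/(10/1001) = 7/100

7/100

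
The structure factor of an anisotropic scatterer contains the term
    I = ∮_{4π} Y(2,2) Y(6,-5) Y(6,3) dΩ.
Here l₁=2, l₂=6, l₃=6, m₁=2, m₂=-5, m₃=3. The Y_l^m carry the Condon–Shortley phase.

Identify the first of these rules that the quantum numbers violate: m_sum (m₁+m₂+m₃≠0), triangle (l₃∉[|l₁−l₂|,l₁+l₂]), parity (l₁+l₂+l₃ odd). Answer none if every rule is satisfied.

azimuthal sum: 2 − 5 + 3 = 0  ✓
4 ≤ 6 ≤ 8 (triangle on l)  ✓
L = 2 + 6 + 6 = 14 (even)  ✓

none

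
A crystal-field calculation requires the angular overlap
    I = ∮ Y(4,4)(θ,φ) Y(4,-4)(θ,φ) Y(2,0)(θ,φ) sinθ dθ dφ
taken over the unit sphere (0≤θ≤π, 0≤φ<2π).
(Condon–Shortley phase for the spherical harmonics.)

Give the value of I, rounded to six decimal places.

Rules hold: Σm=0, L=10 even, 0≤2≤8.
N = 9·9·5 = 405
Δ = 6!·2!·2!/11! = 1/13860
Racah Σ t=2..4: t=2:+1/192 t=3:−1/36 t=4:+1/192 = -5/288
⇒ 3j(4 4 2; 0 0 0)² = 20/693, sgn -1
Racah Σ t=0..0: t=0:+1/2880 = 1/2880
⇒ 3j(4 4 2; 4 -4 0)² = 28/495, sgn +1
4πI² = N·(3j₀)²·(3jₘ)² = 80/121
I = -1·√(0.661157/4π) = -0.22937568

-0.229376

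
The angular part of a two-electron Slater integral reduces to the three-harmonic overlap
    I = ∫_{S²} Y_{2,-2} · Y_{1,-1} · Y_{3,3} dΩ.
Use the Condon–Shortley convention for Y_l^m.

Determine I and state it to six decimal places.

-0.319865

m-sum 0 ✓  L=6 even ✓  1≤3≤3 ✓
Π(2lᵢ+1) = 5×3×7 = 105
triangle coeff Δ(2,1,3) = 1/105
Σ_t [0,0]: t=0:+1/4 = 1/4
(3j)²=3/35 [(2 1 3; 0 0 0)], sign=-1
Σ_t [0,0]: t=0:+1/48 = 1/48
(3j)²=1/7 [(2 1 3; -2 -1 3)], sign=+1
⇒ 4πI² = 9/7
I = (-1)√(9/7/(4π)) = -0.31986543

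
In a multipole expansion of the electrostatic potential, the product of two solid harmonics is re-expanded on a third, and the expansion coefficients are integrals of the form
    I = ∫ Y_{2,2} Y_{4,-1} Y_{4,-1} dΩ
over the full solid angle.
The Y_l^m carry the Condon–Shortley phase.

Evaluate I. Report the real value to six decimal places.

0.200662

m-sum 0 ✓  L=10 even ✓  2≤4≤6 ✓
Π(2lᵢ+1) = 5×9×9 = 405
triangle coeff Δ(2,4,4) = 1/13860
Σ_t [0,2]: t=0:+1/192 t=1:−1/36 t=2:+1/192 = -5/288
(3j)²=20/693 [(2 4 4; 0 0 0)], sign=-1
Σ_t [0,0]: t=0:+1/144 = 1/144
(3j)²=10/231 [(2 4 4; 2 -1 -1)], sign=-1
⇒ 4πI² = 3000/5929
I = (+1)√(3000/5929/(4π)) = 0.20066192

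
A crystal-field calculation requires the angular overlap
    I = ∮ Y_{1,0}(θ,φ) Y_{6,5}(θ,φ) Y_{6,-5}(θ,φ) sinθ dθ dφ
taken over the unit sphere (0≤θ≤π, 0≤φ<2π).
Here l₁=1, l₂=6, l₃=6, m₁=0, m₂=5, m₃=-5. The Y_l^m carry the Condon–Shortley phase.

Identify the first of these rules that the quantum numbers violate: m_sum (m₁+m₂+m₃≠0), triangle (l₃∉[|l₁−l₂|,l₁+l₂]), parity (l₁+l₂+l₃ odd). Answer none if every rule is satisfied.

Σmᵢ = 0  ✓
l₃∈[|l₁−l₂|,l₁+l₂]=[5,7], have l₃=6  ✓
Σlᵢ = 13 ⇒ odd  ✗

parity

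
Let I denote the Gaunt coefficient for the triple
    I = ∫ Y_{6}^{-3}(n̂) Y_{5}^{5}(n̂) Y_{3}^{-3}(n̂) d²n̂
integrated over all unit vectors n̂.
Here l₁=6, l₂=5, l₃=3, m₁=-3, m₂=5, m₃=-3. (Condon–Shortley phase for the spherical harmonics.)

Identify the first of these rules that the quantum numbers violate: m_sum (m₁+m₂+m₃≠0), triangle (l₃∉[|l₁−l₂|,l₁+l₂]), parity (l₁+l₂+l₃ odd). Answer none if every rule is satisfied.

m_sum

m₁+m₂+m₃ = -3 + 5 − 3 = -1  ✗
triangle: |6−5|=1 ≤ l₃=3 ≤ 6+5=11
parity: l₁+l₂+l₃ = 14 is even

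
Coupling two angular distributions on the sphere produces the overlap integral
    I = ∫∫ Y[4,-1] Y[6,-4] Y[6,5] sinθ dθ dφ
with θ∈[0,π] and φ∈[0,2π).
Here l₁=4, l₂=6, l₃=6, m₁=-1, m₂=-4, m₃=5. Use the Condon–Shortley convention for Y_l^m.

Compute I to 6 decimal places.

0.047465

Checks pass: Σm=0; 16 even; l₃=6∈[2,10].
(2·4+1)(2·6+1)(2·6+1) = 1521
Δ: 4! 4! 8! / 17! → 1/15315300
sum: t=0:+1/829440 t=1:−1/25920 t=2:+1/9216 t=3:−1/25920 t=4:+1/829440 = 7/207360
3j²(4 6 6; 0 0 0) = Δ·Π!·Σ² = 28/2431  (sign +1)
sum: t=1:−1/725760 t=2:+1/967680 = -1/2903040
3j²(4 6 6; -1 -4 5) = Δ·Π!·Σ² = 5/3094  (sign +1)
combine: 4πI² = 1521·28/2431·5/3094 = 90/3179
take √, sign +1: I = 0.04746473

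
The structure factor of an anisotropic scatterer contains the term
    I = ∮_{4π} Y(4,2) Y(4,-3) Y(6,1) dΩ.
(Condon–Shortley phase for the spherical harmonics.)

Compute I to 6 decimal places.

0.160153

Rules hold: Σm=0, L=14 even, 0≤6≤8.
N = 9·9·13 = 1053
Δ = 2!·6!·6!/15! = 1/1261260
Racah Σ t=0..2: t=0:+1/4608 t=1:−1/1296 t=2:+1/4608 = -7/20736
⇒ 3j(4 4 6; 0 0 0)² = 20/1287, sgn -1
Racah Σ t=0..1: t=0:+1/11520 t=1:−1/86400 = 13/172800
⇒ 3j(4 4 6; 2 -3 1)² = 13/660, sgn -1
4πI² = N·(3j₀)²·(3jₘ)² = 39/121
I = +1·√(0.322314/4π) = 0.16015286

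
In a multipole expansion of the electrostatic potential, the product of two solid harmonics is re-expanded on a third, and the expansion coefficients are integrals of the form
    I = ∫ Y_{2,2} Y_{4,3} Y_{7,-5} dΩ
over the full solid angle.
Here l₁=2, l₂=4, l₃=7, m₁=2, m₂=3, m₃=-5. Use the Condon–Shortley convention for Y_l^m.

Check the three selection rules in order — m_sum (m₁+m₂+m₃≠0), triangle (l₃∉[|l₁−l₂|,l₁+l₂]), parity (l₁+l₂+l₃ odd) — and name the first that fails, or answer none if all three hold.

triangle

azimuthal sum: 2 + 3 − 5 = 0  ✓
2 ≤ 7 ≤ 6 (triangle on l)  ✗
L = 2 + 4 + 7 = 13 (odd)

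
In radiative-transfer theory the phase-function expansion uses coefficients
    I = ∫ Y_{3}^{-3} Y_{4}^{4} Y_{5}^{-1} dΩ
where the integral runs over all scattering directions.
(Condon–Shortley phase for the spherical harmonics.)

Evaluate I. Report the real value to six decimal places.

0.050679

Checks pass: Σm=0; 12 even; l₃=5∈[1,7].
(2·3+1)(2·4+1)(2·5+1) = 693
Δ: 2! 4! 6! / 13! → 1/180180
sum: t=0:+1/576 t=1:−1/144 t=2:+1/576 = -1/288
3j²(3 4 5; 0 0 0) = Δ·Π!·Σ² = 20/1001  (sign +1)
sum: t=2:+1/34560 = 1/34560
3j²(3 4 5; -3 4 -1) = Δ·Π!·Σ² = 1/429  (sign +1)
combine: 4πI² = 693·20/1001·1/429 = 60/1859
take √, sign +1: I = 0.05067935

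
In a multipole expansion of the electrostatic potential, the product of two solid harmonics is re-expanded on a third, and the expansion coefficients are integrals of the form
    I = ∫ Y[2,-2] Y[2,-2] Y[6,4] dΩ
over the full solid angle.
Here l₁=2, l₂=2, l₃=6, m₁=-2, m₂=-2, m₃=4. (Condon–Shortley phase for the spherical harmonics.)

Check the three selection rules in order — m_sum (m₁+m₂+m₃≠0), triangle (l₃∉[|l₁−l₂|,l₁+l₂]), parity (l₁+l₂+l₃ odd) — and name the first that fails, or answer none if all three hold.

triangle

Σmᵢ = 0  ✓
l₃∈[|l₁−l₂|,l₁+l₂]=[0,4], have l₃=6  ✗
Σlᵢ = 10 ⇒ even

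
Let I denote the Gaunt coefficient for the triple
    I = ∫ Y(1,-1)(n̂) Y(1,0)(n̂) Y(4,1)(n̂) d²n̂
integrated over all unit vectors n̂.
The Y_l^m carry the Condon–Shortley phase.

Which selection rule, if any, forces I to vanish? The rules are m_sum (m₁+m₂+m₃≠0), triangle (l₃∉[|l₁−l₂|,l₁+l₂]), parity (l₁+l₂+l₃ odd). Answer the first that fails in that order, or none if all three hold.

azimuthal sum: -1 + 0 + 1 = 0  ✓
0 ≤ 4 ≤ 2 (triangle on l)  ✗
L = 1 + 1 + 4 = 6 (even)

triangle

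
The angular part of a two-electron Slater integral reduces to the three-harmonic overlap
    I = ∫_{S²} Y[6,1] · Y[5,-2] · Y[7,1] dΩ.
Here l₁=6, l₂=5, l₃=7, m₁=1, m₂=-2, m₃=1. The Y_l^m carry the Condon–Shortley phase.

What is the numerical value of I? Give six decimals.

Checks pass: Σm=0; 18 even; l₃=7∈[1,11].
(2·6+1)(2·5+1)(2·7+1) = 2145
Δ: 4! 8! 6! / 19! → 1/174594420
sum: t=0:+1/4147200 t=1:−1/207360 t=2:+1/82944 t=3:−1/207360 t=4:+1/4147200 = 1/345600
3j²(6 5 7; 0 0 0) = Δ·Π!·Σ² = 420/46189  (sign -1)
sum: t=0:+1/622080 t=1:−1/165888 t=2:+1/345600 t=3:−1/6220800 = -7/4147200
3j²(6 5 7; 1 -2 1) = Δ·Π!·Σ² = 2401/277134  (sign -1)
combine: 4πI² = 2145·420/46189·2401/277134 = 2521050/14919047
take √, sign +1: I = 0.11596188

0.115962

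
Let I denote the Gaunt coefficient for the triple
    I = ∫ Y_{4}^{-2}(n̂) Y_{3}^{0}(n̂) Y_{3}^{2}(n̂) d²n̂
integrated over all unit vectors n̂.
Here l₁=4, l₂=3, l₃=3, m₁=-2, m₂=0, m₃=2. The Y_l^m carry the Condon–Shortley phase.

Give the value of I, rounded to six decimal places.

Checks pass: Σm=0; 10 even; l₃=3∈[1,7].
(2·4+1)(2·3+1)(2·3+1) = 441
Δ: 4! 4! 2! / 11! → 1/34650
sum: t=1:−1/72 t=2:+1/16 t=3:−1/72 = 5/144
3j²(4 3 3; 0 0 0) = Δ·Π!·Σ² = 2/77  (sign -1)
sum: t=2:+1/96 t=3:−1/72 = -1/288
3j²(4 3 3; -2 0 2) = Δ·Π!·Σ² = 1/462  (sign +1)
combine: 4πI² = 441·2/77·1/462 = 3/121
take √, sign -1: I = -0.04441841

-0.044418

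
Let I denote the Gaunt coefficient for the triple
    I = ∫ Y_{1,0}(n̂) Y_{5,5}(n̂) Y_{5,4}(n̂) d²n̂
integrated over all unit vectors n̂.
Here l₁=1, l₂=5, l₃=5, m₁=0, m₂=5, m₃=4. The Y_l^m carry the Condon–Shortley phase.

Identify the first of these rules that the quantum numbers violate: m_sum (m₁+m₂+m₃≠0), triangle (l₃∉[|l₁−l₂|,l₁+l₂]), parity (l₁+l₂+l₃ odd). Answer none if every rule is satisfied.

m_sum

m₁+m₂+m₃ = 0 + 5 + 4 = 9  ✗
triangle: |1−5|=4 ≤ l₃=5 ≤ 1+5=6
parity: l₁+l₂+l₃ = 11 is odd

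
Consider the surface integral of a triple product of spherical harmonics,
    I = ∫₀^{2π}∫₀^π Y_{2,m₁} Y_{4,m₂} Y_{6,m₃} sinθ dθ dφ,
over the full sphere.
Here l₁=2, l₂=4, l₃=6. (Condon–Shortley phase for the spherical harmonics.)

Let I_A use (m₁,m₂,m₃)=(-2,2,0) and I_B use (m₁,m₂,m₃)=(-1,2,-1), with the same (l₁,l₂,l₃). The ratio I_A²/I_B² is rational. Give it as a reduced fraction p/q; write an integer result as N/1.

3/14

l's match ⇒ only the (l;m) 3-j factors differ between A and B.
A: triangle coeff Δ(2,4,6) = 1/6435; Σ_t [0,0]: t=0:+1/34560 = 1/34560; (3j)²=1/429 [(2 4 6; -2 2 0)], sign=+1
B: triangle coeff Δ(2,4,6) = 1/6435; Σ_t [0,0]: t=0:+1/8640 = 1/8640; (3j)²=14/1287 [(2 4 6; -1 2 -1)], sign=-1
I_A²/I_B² = (1/429)/(14/1287) = 3/14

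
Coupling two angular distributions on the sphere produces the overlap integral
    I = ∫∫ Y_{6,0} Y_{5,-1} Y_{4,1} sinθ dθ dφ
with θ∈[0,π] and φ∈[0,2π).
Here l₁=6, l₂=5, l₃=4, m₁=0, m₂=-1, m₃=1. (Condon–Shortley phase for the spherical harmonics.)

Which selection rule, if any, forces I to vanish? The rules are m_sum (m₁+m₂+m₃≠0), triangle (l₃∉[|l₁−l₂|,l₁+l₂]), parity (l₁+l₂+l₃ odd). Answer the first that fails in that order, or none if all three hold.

parity

Σmᵢ = 0  ✓
l₃∈[|l₁−l₂|,l₁+l₂]=[1,11], have l₃=4  ✓
Σlᵢ = 15 ⇒ odd  ✗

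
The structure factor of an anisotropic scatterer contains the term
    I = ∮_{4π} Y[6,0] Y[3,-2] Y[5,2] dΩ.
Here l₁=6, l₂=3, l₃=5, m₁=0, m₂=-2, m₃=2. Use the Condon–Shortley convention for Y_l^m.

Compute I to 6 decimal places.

Rules hold: Σm=0, L=14 even, 3≤5≤9.
N = 13·7·11 = 1001
Δ = 4!·8!·2!/15! = 1/675675
Racah Σ t=1..3: t=1:−1/8640 t=2:+1/2304 t=3:−1/8640 = 7/34560
⇒ 3j(6 3 5; 0 0 0)² = 7/429, sgn -1
Racah Σ t=0..1: t=0:+1/34560 t=1:−1/8640 = -1/11520
⇒ 3j(6 3 5; 0 -2 2)² = 3/143, sgn +1
4πI² = N·(3j₀)²·(3jₘ)² = 49/143
I = -1·√(0.342657/4π) = -0.16512966

-0.165130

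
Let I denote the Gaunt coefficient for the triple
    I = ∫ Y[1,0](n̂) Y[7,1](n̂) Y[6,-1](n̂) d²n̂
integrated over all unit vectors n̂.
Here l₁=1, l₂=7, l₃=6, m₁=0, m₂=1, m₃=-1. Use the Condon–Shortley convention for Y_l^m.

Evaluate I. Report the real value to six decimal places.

Checks pass: Σm=0; 14 even; l₃=6∈[6,8].
(2·1+1)(2·7+1)(2·6+1) = 585
Δ: 2! 0! 12! / 15! → 1/1365
sum: t=1:−1/518400 = -1/518400
3j²(1 7 6; 0 0 0) = Δ·Π!·Σ² = 7/195  (sign -1)
sum: t=1:−1/604800 = -1/604800
3j²(1 7 6; 0 1 -1) = Δ·Π!·Σ² = 16/455  (sign +1)
combine: 4πI² = 585·7/195·16/455 = 48/65
take √, sign -1: I = -0.24241473

-0.242415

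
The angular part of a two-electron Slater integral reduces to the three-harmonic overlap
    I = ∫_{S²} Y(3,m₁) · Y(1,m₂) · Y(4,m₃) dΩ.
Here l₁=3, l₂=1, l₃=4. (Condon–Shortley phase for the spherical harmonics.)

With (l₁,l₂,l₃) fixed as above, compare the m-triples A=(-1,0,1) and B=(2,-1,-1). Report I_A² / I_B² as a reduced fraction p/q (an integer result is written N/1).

5/1

l's match ⇒ only the (l;m) 3-j factors differ between A and B.
A: triangle coeff Δ(3,1,4) = 1/252; Σ_t [0,0]: t=0:+1/48 = 1/48; (3j)²=5/84 [(3 1 4; -1 0 1)], sign=-1
B: triangle coeff Δ(3,1,4) = 1/252; Σ_t [0,0]: t=0:+1/240 = 1/240; (3j)²=1/84 [(3 1 4; 2 -1 -1)], sign=-1
I_A²/I_B² = (5/84)/(1/84) = 5/1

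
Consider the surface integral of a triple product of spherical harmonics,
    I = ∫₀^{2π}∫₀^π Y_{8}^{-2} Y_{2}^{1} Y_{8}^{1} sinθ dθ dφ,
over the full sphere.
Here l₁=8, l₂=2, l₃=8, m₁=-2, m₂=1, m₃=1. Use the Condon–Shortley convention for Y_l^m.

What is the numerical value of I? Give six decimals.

Checks pass: Σm=0; 18 even; l₃=8∈[6,10].
(2·8+1)(2·2+1)(2·8+1) = 1445
Δ: 2! 14! 2! / 19! → 1/348840
sum: t=0:+1/116121600 t=1:−1/25401600 t=2:+1/116121600 = -1/45158400
3j²(8 2 8; 0 0 0) = Δ·Π!·Σ² = 24/1615  (sign -1)
sum: t=1:−1/87091200 t=2:+1/58060800 = 1/174182400
3j²(8 2 8; -2 1 1) = Δ·Π!·Σ² = 7/2584  (sign -1)
combine: 4πI² = 1445·24/1615·7/2584 = 21/361
take √, sign +1: I = 0.06803793

0.068038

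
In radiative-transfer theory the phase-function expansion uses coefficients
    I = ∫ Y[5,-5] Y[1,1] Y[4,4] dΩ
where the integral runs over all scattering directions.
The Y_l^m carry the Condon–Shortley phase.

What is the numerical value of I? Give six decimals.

Checks pass: Σm=0; 10 even; l₃=4∈[4,6].
(2·5+1)(2·1+1)(2·4+1) = 297
Δ: 2! 8! 0! / 11! → 1/495
sum: t=1:−1/576 = -1/576
3j²(5 1 4; 0 0 0) = Δ·Π!·Σ² = 5/99  (sign -1)
sum: t=2:+1/80640 = 1/80640
3j²(5 1 4; -5 1 4) = Δ·Π!·Σ² = 1/11  (sign +1)
combine: 4πI² = 297·5/99·1/11 = 15/11
take √, sign -1: I = -0.32941575

-0.329416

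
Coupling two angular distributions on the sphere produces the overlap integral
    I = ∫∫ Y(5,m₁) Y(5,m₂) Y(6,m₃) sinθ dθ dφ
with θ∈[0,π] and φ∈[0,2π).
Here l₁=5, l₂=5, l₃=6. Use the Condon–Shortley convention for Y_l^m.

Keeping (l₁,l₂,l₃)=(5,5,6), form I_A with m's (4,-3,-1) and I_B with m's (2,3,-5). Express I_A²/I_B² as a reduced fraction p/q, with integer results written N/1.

l's match ⇒ only the (l;m) 3-j factors differ between A and B.
A: triangle coeff Δ(5,5,6) = 1/28588560; Σ_t [0,1]: t=0:+1/138240 t=1:−1/518400 = 11/2073600; (3j)²=77/4420 [(5 5 6; 4 -3 -1)], sign=-1
B: triangle coeff Δ(5,5,6) = 1/28588560; Σ_t [2,3]: t=2:+1/345600 t=3:−1/518400 = 1/1036800; (3j)²=7/2210 [(5 5 6; 2 3 -5)], sign=-1
I_A²/I_B² = (77/4420)/(7/2210) = 11/2

11/2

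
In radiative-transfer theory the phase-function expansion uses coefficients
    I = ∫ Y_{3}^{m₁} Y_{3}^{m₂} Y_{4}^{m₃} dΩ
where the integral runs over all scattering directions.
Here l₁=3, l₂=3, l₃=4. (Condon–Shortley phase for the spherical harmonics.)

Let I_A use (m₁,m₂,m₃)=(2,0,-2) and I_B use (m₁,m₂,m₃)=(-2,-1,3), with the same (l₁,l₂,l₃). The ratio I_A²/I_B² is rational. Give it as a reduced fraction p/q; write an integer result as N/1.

l's match ⇒ only the (l;m) 3-j factors differ between A and B.
A: triangle coeff Δ(3,3,4) = 1/34650; Σ_t [0,1]: t=0:+1/72 t=1:−1/96 = 1/288; (3j)²=1/462 [(3 3 4; 2 0 -2)], sign=+1
B: triangle coeff Δ(3,3,4) = 1/34650; Σ_t [1,2]: t=1:−1/144 t=2:+1/288 = -1/288; (3j)²=1/99 [(3 3 4; -2 -1 3)], sign=+1
I_A²/I_B² = (1/462)/(1/99) = 3/14

3/14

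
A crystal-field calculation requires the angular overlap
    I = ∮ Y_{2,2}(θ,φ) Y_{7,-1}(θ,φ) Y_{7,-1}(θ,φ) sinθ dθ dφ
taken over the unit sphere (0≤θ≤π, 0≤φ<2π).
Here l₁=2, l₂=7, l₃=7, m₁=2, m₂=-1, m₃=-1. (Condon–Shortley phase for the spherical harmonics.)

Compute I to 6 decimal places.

0.195759

Checks pass: Σm=0; 16 even; l₃=7∈[5,9].
(2·2+1)(2·7+1)(2·7+1) = 1125
Δ: 2! 2! 12! / 17! → 1/185640
sum: t=0:+1/2419200 t=1:−1/518400 t=2:+1/2419200 = -1/907200
3j²(2 7 7; 0 0 0) = Δ·Π!·Σ² = 56/3315  (sign +1)
sum: t=0:+1/2073600 = 1/2073600
3j²(2 7 7; 2 -1 -1) = Δ·Π!·Σ² = 28/1105  (sign +1)
combine: 4πI² = 1125·56/3315·28/1105 = 23520/48841
take √, sign +1: I = 0.19575887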